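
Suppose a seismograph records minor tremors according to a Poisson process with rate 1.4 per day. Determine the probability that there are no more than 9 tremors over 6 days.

Over the interval, μ = 1.4 × 6 = 8.4 (6 days).
P(N ≤ 9) = Σ_{j=0}^{9} e^(−μ) μ^j/j! ≈ 0.6659.

0.6659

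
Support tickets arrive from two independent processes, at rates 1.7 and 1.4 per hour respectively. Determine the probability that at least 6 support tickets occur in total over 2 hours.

Independent Poisson processes superpose: combined rate λ = 1.7 + 1.4 = 3.1 per hour.
Over the interval, μ = 3.1 × 2 = 6.2 (2 hours).
P(N ≥ 6) = 1 − P(N ≤ 5) ≈ 0.5859.

0.5859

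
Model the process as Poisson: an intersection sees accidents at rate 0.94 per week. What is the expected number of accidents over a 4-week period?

E[N] = λt = 0.94 × 4 = 3.76 (a 4-week period = 4 weeks).

3.76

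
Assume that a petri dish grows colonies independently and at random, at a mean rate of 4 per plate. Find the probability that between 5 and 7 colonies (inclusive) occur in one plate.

With mean μ = 4 per plate,
P(5 ≤ N ≤ 7) = Σ_{j=5}^{7} e^(−4) · 4^j/j! ≈ 0.3200.

0.3200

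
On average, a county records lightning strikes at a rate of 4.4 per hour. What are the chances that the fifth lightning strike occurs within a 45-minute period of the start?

Over the interval, μ = 4.4 × 0.75 = 3.3 (a 45-minute period = 0.75 hours).
The fifth arrival falls in the interval iff at least 5 events occur there: P(S_5 ≤ t) = P(N ≥ 5) = 1 − P(N ≤ 4) ≈ 0.2374.

0.2374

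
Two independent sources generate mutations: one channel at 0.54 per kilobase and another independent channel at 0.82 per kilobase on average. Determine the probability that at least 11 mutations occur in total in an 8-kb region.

0.5257

Independent Poisson processes superpose: combined rate λ = 0.54 + 0.82 = 1.36 per kilobase.
Over the interval, μ = 1.36 × 8 = 10.88 (an 8-kb region = 8 kilobases).
P(N ≥ 11) = 1 − P(N ≤ 10) ≈ 0.5257.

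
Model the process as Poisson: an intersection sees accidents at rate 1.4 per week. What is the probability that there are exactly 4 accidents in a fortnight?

Over the interval, μ = 1.4 × 2 = 2.8 (a fortnight = 2 weeks).
P(N = 4) = e^(−μ) μ^4/4! = e^(−2.8) · 2.8^4/24 ≈ 0.1557.

0.1557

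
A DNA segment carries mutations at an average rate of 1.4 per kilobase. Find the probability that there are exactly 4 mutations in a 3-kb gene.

0.1944

Over the interval, μ = 1.4 × 3 = 4.2 (a 3-kb gene = 3 kilobases).
P(N = 4) = e^(−μ) μ^4/4! = e^(−4.2) · 4.2^4/24 ≈ 0.1944.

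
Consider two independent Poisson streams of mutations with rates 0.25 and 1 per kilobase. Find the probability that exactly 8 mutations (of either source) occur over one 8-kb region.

Independent Poisson processes superpose: combined rate λ = 0.25 + 1 = 1.25 per kilobase.
Over the interval, μ = 1.25 × 8 = 10 (an 8-kb region = 8 kilobases).
P(N = 8) = e^(−10) · 10^8/8! ≈ 0.1126.

0.1126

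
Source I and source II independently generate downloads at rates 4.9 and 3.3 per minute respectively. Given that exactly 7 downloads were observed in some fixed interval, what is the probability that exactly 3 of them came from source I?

0.1959

Given the total, each event is independently from source I with probability p = λ_I/(λ_I+λ_II) = 4.9/8.2 ≈ 0.5976.
So K ~ Binomial(7, 4.9/8.2): P(K = 3) = C(7,3) · (4.9/8.2)^3 · (3.3/8.2)^4 ≈ 0.1959.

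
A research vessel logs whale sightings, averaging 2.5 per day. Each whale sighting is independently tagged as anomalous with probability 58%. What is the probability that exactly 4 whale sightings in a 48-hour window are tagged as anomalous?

0.1622

Thinning: the whale sightings that are tagged as anomalous themselves form a Poisson process with rate 0.58 × 2.5 = 1.45 per day.
Over the interval, μ = 1.45 × 2 = 2.9 (a 48-hour window = 2 days).
P(N = 4) = e^(−2.9) · 2.9^4/4! ≈ 0.1622.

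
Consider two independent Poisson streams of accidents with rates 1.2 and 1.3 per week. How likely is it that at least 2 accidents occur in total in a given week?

Independent Poisson processes superpose: combined rate λ = 1.2 + 1.3 = 2.5 per week.
So μ = 2.5.
P(N ≥ 2) = 1 − P(N ≤ 1) ≈ 0.7127.

0.7127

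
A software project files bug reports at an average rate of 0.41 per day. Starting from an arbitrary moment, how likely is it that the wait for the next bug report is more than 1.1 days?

The wait for the next event is exponential with rate λ = 0.41 per day.
P(T > 1.1) = e^(−λt) = e^(−0.41 × 1.1) = e^(−0.451) ≈ 0.6370.

0.6370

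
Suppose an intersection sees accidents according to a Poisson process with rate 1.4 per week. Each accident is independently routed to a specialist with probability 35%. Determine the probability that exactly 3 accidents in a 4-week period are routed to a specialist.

0.1768

Thinning: the accidents that are routed to a specialist themselves form a Poisson process with rate 0.35 × 1.4 = 0.49 per week.
Over the interval, μ = 0.49 × 4 = 1.96 (a 4-week period = 4 weeks).
P(N = 3) = e^(−1.96) · 1.96^3/3! ≈ 0.1768.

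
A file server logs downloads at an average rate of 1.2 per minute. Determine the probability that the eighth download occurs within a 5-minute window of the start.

0.2560

Over the interval, μ = 1.2 × 5 = 6 (a 5-minute window = 5 minutes).
The eighth arrival falls in the interval iff at least 8 events occur there: P(S_8 ≤ t) = P(N ≥ 8) = 1 − P(N ≤ 7) ≈ 0.2560.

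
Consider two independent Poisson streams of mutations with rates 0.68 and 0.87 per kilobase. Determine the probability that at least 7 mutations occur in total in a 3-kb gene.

0.1886

Independent Poisson processes superpose: combined rate λ = 0.68 + 0.87 = 1.55 per kilobase.
Over the interval, μ = 1.55 × 3 = 4.65 (a 3-kb gene = 3 kilobases).
P(N ≥ 7) = 1 − P(N ≤ 6) ≈ 0.1886.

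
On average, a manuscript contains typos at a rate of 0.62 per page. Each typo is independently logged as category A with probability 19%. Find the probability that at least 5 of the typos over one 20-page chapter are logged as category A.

0.0904

Thinning: the typos that are logged as category A themselves form a Poisson process with rate 0.19 × 0.62 = 0.1178 per page.
Over the interval, μ = 0.1178 × 20 = 2.356 (a 20-page chapter = 20 pages).
P(N ≥ 5) = 1 − P(N ≤ 4) ≈ 0.0904.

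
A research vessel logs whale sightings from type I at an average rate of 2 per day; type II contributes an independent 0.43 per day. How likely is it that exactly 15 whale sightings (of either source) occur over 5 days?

0.0751

Independent Poisson processes superpose: combined rate λ = 2 + 0.43 = 2.43 per day.
Over the interval, μ = 2.43 × 5 = 12.15 (5 days).
P(N = 15) = e^(−12.15) · 12.15^15/15! ≈ 0.0751.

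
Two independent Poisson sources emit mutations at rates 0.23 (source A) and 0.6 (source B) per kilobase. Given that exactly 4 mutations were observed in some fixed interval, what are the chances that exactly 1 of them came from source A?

Given the total, each event is independently from source A with probability p = λ_A/(λ_A+λ_B) = 0.23/0.83 ≈ 0.2771.
So K ~ Binomial(4, 0.23/0.83): P(K = 1) = C(4,1) · (0.23/0.83)^1 · (0.6/0.83)^3 ≈ 0.4187.

0.4187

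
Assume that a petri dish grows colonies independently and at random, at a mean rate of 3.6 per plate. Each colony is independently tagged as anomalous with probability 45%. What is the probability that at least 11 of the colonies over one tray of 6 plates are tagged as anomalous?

Thinning: the colonies that are tagged as anomalous themselves form a Poisson process with rate 0.45 × 3.6 = 1.62 per plate.
Over the interval, μ = 1.62 × 6 = 9.72 (a tray of 6 plates = 6 plates).
P(N ≥ 11) = 1 − P(N ≤ 10) ≈ 0.3820.

0.3820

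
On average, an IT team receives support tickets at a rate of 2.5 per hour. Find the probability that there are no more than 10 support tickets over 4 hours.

0.5830

Over the interval, μ = 2.5 × 4 = 10 (4 hours).
P(N ≤ 10) = Σ_{j=0}^{10} e^(−μ) μ^j/j! ≈ 0.5830.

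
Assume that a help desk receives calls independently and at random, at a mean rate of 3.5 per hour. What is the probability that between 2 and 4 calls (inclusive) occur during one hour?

0.5896

With mean μ = 3.5 per hour,
P(2 ≤ N ≤ 4) = Σ_{j=2}^{4} e^(−3.5) · 3.5^j/j! ≈ 0.5896.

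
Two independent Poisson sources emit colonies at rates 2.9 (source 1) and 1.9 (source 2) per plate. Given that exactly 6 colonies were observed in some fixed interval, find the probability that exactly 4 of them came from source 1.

Given the total, each event is independently from source 1 with probability p = λ_1/(λ_1+λ_2) = 2.9/4.8 ≈ 0.6042.
So K ~ Binomial(6, 2.9/4.8): P(K = 4) = C(6,4) · (2.9/4.8)^4 · (1.9/4.8)^2 ≈ 0.3131.

0.3131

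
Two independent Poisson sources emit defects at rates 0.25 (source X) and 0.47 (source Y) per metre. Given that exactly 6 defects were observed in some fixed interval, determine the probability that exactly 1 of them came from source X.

0.2469

Given the total, each event is independently from source X with probability p = λ_X/(λ_X+λ_Y) = 0.25/0.72 ≈ 0.3472.
So K ~ Binomial(6, 0.25/0.72): P(K = 1) = C(6,1) · (0.25/0.72)^1 · (0.47/0.72)^5 ≈ 0.2469.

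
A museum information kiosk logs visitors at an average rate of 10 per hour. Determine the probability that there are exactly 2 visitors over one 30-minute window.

0.0842

Over the interval, μ = 10 × 0.5 = 5 (a 30-minute window = 0.5 hours).
P(N = 2) = e^(−μ) μ^2/2! = e^(−5) · 5^2/2 ≈ 0.0842.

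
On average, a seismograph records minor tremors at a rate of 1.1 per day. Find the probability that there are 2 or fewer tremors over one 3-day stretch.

Over the interval, μ = 1.1 × 3 = 3.3 (a 3-day stretch = 3 days).
P(N ≤ 2) = Σ_{j=0}^{2} e^(−μ) μ^j/j! ≈ 0.3594.

0.3594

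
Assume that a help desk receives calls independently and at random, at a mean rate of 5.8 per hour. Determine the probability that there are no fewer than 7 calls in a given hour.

With mean μ = 5.8 per hour,
P(N ≥ 7) = 1 − P(N ≤ 6) = 1 − Σ_{j=0}^{6} e^(−μ) μ^j/j! ≈ 0.3616.

0.3616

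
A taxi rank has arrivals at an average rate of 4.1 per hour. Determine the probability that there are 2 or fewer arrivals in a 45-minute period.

Over the interval, μ = 4.1 × 0.75 = 3.075 (a 45-minute period = 0.75 hours).
P(N ≤ 2) = Σ_{j=0}^{2} e^(−μ) μ^j/j! ≈ 0.4066.

0.4066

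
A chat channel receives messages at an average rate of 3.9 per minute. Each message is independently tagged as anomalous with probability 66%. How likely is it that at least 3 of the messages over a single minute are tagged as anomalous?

0.4750

Thinning: the messages that are tagged as anomalous themselves form a Poisson process with rate 0.66 × 3.9 = 2.574 per minute.
So μ = 2.574.
P(N ≥ 3) = 1 − P(N ≤ 2) ≈ 0.4750.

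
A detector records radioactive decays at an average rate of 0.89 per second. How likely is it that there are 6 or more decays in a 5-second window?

Over the interval, μ = 0.89 × 5 = 4.45 (a 5-second window = 5 seconds).
P(N ≥ 6) = 1 − P(N ≤ 5) = 1 − Σ_{j=0}^{5} e^(−μ) μ^j/j! ≈ 0.2886.

0.2886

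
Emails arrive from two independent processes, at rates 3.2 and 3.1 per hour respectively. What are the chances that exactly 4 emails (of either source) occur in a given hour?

Independent Poisson processes superpose: combined rate λ = 3.2 + 3.1 = 6.3 per hour.
So μ = 6.3.
P(N = 4) = e^(−6.3) · 6.3^4/4! ≈ 0.1205.

0.1205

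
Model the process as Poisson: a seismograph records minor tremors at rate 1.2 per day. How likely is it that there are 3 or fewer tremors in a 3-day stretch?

Over the interval, μ = 1.2 × 3 = 3.6 (a 3-day stretch = 3 days).
P(N ≤ 3) = Σ_{j=0}^{3} e^(−μ) μ^j/j! ≈ 0.5152.

0.5152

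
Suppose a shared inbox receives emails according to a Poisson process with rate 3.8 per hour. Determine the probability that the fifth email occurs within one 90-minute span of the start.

0.6728

Over the interval, μ = 3.8 × 1.5 = 5.7 (a 90-minute span = 1.5 hours).
The fifth arrival falls in the interval iff at least 5 events occur there: P(S_5 ≤ t) = P(N ≥ 5) = 1 − P(N ≤ 4) ≈ 0.6728.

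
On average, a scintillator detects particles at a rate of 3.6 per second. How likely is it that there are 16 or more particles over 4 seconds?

0.3707

Over the interval, μ = 3.6 × 4 = 14.4 (4 seconds).
P(N ≥ 16) = 1 − P(N ≤ 15) = 1 − Σ_{j=0}^{15} e^(−μ) μ^j/j! ≈ 0.3707.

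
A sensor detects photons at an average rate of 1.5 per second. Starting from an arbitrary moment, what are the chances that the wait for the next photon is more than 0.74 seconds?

0.3296

The wait for the next event is exponential with rate λ = 1.5 per second.
P(T > 0.74) = e^(−λt) = e^(−1.5 × 0.74) = e^(−1.11) ≈ 0.3296.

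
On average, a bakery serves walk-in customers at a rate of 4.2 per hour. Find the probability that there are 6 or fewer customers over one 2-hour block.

Over the interval, μ = 4.2 × 2 = 8.4 (a 2-hour block = 2 hours).
P(N ≤ 6) = Σ_{j=0}^{6} e^(−μ) μ^j/j! ≈ 0.2670.

0.2670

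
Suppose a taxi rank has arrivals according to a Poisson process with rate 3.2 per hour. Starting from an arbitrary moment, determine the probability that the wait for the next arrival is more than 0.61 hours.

0.1420

The wait for the next event is exponential with rate λ = 3.2 per hour.
P(T > 0.61) = e^(−λt) = e^(−3.2 × 0.61) = e^(−1.952) ≈ 0.1420.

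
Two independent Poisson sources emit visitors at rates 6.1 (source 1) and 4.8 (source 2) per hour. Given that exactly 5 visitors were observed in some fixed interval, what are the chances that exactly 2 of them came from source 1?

0.2675

Given the total, each event is independently from source 1 with probability p = λ_1/(λ_1+λ_2) = 6.1/10.9 ≈ 0.5596.
So K ~ Binomial(5, 6.1/10.9): P(K = 2) = C(5,2) · (6.1/10.9)^2 · (4.8/10.9)^3 ≈ 0.2675.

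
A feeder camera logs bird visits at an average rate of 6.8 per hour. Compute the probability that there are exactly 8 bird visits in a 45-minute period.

Over the interval, μ = 6.8 × 0.75 = 5.1 (a 45-minute period = 0.75 hours).
P(N = 8) = e^(−μ) μ^8/8! = e^(−5.1) · 5.1^8/40320 ≈ 0.0692.

0.0692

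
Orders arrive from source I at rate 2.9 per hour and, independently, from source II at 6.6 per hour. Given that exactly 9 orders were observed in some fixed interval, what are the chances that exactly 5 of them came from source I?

Given the total, each event is independently from source I with probability p = λ_I/(λ_I+λ_II) = 2.9/9.5 ≈ 0.3053.
So K ~ Binomial(9, 2.9/9.5): P(K = 5) = C(9,5) · (2.9/9.5)^5 · (6.6/9.5)^4 ≈ 0.0778.

0.0778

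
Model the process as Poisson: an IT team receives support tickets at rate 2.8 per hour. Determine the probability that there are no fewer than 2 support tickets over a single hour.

With mean μ = 2.8 per hour,
P(N ≥ 2) = 1 − P(N ≤ 1) = 1 − Σ_{j=0}^{1} e^(−μ) μ^j/j! ≈ 0.7689.

0.7689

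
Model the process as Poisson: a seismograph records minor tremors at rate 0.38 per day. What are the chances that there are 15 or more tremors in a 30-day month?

Over the interval, μ = 0.38 × 30 = 11.4 (a 30-day month = 30 days).
P(N ≥ 15) = 1 − P(N ≤ 14) = 1 − Σ_{j=0}^{14} e^(−μ) μ^j/j! ≈ 0.1766.

0.1766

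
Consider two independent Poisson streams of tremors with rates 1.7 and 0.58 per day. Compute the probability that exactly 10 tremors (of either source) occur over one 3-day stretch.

Independent Poisson processes superpose: combined rate λ = 1.7 + 0.58 = 2.28 per day.
Over the interval, μ = 2.28 × 3 = 6.84 (a 3-day stretch = 3 days).
P(N = 10) = e^(−6.84) · 6.84^10/10! ≈ 0.0661.

0.0661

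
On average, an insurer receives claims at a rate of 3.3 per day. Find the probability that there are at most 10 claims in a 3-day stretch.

0.5955

Over the interval, μ = 3.3 × 3 = 9.9 (a 3-day stretch = 3 days).
P(N ≤ 10) = Σ_{j=0}^{10} e^(−μ) μ^j/j! ≈ 0.5955.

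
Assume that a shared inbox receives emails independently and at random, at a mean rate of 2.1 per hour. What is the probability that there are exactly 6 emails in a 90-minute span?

0.0581

Over the interval, μ = 2.1 × 1.5 = 3.15 (a 90-minute span = 1.5 hours).
P(N = 6) = e^(−μ) μ^6/6! = e^(−3.15) · 3.15^6/720 ≈ 0.0581.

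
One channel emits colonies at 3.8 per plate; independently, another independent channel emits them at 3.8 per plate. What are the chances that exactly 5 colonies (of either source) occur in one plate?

0.1057

Independent Poisson processes superpose: combined rate λ = 3.8 + 3.8 = 7.6 per plate.
So μ = 7.6.
P(N = 5) = e^(−7.6) · 7.6^5/5! ≈ 0.1057.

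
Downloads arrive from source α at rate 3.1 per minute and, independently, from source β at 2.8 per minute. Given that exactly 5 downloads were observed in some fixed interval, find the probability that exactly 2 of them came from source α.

0.2951

Given the total, each event is independently from source α with probability p = λ_α/(λ_α+λ_β) = 3.1/5.9 ≈ 0.5254.
So K ~ Binomial(5, 3.1/5.9): P(K = 2) = C(5,2) · (3.1/5.9)^2 · (2.8/5.9)^3 ≈ 0.2951.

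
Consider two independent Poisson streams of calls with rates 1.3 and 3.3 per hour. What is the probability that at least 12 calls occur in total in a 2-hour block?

0.2168

Independent Poisson processes superpose: combined rate λ = 1.3 + 3.3 = 4.6 per hour.
Over the interval, μ = 4.6 × 2 = 9.2 (a 2-hour block = 2 hours).
P(N ≥ 12) = 1 − P(N ≤ 11) ≈ 0.2168.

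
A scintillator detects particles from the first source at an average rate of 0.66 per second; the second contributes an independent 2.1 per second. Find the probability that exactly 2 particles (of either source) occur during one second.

Independent Poisson processes superpose: combined rate λ = 0.66 + 2.1 = 2.76 per second.
So μ = 2.76.
P(N = 2) = e^(−2.76) · 2.76^2/2! ≈ 0.2411.

0.2411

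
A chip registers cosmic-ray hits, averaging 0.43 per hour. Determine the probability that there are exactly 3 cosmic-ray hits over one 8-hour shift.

Over the interval, μ = 0.43 × 8 = 3.44 (an 8-hour shift = 8 hours).
P(N = 3) = e^(−μ) μ^3/3! = e^(−3.44) · 3.44^3/6 ≈ 0.2175.

0.2175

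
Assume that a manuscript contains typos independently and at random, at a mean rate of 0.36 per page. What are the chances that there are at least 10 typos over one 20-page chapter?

0.1904

Over the interval, μ = 0.36 × 20 = 7.2 (a 20-page chapter = 20 pages).
P(N ≥ 10) = 1 − P(N ≤ 9) = 1 − Σ_{j=0}^{9} e^(−μ) μ^j/j! ≈ 0.1904.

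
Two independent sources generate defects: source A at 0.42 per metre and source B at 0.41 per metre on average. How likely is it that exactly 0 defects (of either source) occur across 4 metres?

0.0362

Independent Poisson processes superpose: combined rate λ = 0.42 + 0.41 = 0.83 per metre.
Over the interval, μ = 0.83 × 4 = 3.32 (4 metres).
P(N = 0) = e^(−3.32) · 3.32^0/0! ≈ 0.0362.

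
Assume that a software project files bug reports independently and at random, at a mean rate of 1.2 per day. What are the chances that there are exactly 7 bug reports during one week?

0.1317

Over the interval, μ = 1.2 × 7 = 8.4 (a week = 7 days).
P(N = 7) = e^(−μ) μ^7/7! = e^(−8.4) · 8.4^7/5040 ≈ 0.1317.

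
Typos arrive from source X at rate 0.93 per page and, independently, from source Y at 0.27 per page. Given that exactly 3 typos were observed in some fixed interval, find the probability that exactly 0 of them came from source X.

Given the total, each event is independently from source X with probability p = λ_X/(λ_X+λ_Y) = 0.93/1.2 = 0.7750.
So K ~ Binomial(3, 0.93/1.2): P(K = 0) = C(3,0) · (0.93/1.2)^0 · (0.27/1.2)^3 ≈ 0.0114.

0.0114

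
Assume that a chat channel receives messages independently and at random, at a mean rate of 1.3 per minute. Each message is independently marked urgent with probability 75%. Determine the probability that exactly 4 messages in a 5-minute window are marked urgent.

Thinning: the messages that are marked urgent themselves form a Poisson process with rate 0.75 × 1.3 = 0.975 per minute.
Over the interval, μ = 0.975 × 5 = 4.875 (a 5-minute window = 5 minutes).
P(N = 4) = e^(−4.875) · 4.875^4/4! ≈ 0.1797.

0.1797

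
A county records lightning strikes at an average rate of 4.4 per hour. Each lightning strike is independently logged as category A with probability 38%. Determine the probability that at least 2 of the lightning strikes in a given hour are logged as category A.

Thinning: the lightning strikes that are logged as category A themselves form a Poisson process with rate 0.38 × 4.4 = 1.672 per hour.
So μ = 1.672.
P(N ≥ 2) = 1 − P(N ≤ 1) ≈ 0.4980.

0.4980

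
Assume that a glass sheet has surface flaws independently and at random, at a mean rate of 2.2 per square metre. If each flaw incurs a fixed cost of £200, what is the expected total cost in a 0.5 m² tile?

E[N] = 2.2 × 0.5 = 1.1 (a 0.5 m² tile = 0.5 square metres); E[cost] = 1.1 × £200 = £220.

£220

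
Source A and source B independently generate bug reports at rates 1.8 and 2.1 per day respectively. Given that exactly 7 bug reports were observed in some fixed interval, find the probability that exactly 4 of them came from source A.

0.2479

Given the total, each event is independently from source A with probability p = λ_A/(λ_A+λ_B) = 1.8/3.9 ≈ 0.4615.
So K ~ Binomial(7, 1.8/3.9): P(K = 4) = C(7,4) · (1.8/3.9)^4 · (2.1/3.9)^3 ≈ 0.2479.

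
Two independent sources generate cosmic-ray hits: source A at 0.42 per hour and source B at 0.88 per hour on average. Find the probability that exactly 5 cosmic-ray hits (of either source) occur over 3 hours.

Independent Poisson processes superpose: combined rate λ = 0.42 + 0.88 = 1.3 per hour.
Over the interval, μ = 1.3 × 3 = 3.9 (3 hours).
P(N = 5) = e^(−3.9) · 3.9^5/5! ≈ 0.1522.

0.1522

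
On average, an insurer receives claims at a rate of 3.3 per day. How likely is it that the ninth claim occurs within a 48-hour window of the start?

0.2204

Over the interval, μ = 3.3 × 2 = 6.6 (a 48-hour window = 2 days).
The ninth arrival falls in the interval iff at least 9 events occur there: P(S_9 ≤ t) = P(N ≥ 9) = 1 − P(N ≤ 8) ≈ 0.2204.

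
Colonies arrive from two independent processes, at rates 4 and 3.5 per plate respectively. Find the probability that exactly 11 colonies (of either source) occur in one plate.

0.0585

Independent Poisson processes superpose: combined rate λ = 4 + 3.5 = 7.5 per plate.
So μ = 7.5.
P(N = 11) = e^(−7.5) · 7.5^11/11! ≈ 0.0585.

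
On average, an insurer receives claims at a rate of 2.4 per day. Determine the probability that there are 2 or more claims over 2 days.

0.9523

Over the interval, μ = 2.4 × 2 = 4.8 (2 days).
P(N ≥ 2) = 1 − P(N ≤ 1) = 1 − Σ_{j=0}^{1} e^(−μ) μ^j/j! ≈ 0.9523.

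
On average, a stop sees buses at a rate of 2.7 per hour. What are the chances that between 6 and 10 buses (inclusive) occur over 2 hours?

Over the interval, μ = 2.7 × 2 = 5.4 (2 hours).
P(6 ≤ N ≤ 10) = Σ_{j=6}^{10} e^(−5.4) · 5.4^j/j! ≈ 0.4314.

0.4314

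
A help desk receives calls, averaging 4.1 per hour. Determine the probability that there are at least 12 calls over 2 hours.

0.1269

Over the interval, μ = 4.1 × 2 = 8.2 (2 hours).
P(N ≥ 12) = 1 − P(N ≤ 11) = 1 − Σ_{j=0}^{11} e^(−μ) μ^j/j! ≈ 0.1269.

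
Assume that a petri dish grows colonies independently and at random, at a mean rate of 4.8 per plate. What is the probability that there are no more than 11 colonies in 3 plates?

Over the interval, μ = 4.8 × 3 = 14.4 (3 plates).
P(N ≤ 11) = Σ_{j=0}^{11} e^(−μ) μ^j/j! ≈ 0.2277.

0.2277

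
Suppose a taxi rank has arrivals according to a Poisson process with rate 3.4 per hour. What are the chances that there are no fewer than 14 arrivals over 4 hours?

Over the interval, μ = 3.4 × 4 = 13.6 (4 hours).
P(N ≥ 14) = 1 − P(N ≤ 13) = 1 − Σ_{j=0}^{13} e^(−μ) μ^j/j! ≈ 0.4926.

0.4926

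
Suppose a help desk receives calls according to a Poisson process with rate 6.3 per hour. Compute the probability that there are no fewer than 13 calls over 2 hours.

0.4923

Over the interval, μ = 6.3 × 2 = 12.6 (2 hours).
P(N ≥ 13) = 1 − P(N ≤ 12) = 1 − Σ_{j=0}^{12} e^(−μ) μ^j/j! ≈ 0.4923.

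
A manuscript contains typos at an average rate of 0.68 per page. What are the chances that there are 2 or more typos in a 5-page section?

Over the interval, μ = 0.68 × 5 = 3.4 (a 5-page section = 5 pages).
P(N ≥ 2) = 1 − P(N ≤ 1) = 1 − Σ_{j=0}^{1} e^(−μ) μ^j/j! ≈ 0.8532.

0.8532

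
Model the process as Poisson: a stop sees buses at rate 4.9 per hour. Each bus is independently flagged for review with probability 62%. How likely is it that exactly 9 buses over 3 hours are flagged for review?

0.1317

Thinning: the buses that are flagged for review themselves form a Poisson process with rate 0.62 × 4.9 = 3.038 per hour.
Over the interval, μ = 3.038 × 3 = 9.114 (3 hours).
P(N = 9) = e^(−9.114) · 9.114^9/9! ≈ 0.1317.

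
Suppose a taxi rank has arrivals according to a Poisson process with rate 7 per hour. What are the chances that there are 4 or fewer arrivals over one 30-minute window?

0.7254

Over the interval, μ = 7 × 0.5 = 3.5 (a 30-minute window = 0.5 hours).
P(N ≤ 4) = Σ_{j=0}^{4} e^(−μ) μ^j/j! ≈ 0.7254.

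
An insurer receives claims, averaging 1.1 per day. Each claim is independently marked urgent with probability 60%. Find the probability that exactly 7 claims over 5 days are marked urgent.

0.0312

Thinning: the claims that are marked urgent themselves form a Poisson process with rate 0.6 × 1.1 = 0.66 per day.
Over the interval, μ = 0.66 × 5 = 3.3 (5 days).
P(N = 7) = e^(−3.3) · 3.3^7/7! ≈ 0.0312.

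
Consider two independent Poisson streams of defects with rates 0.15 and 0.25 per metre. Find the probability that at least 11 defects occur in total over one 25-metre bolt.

Independent Poisson processes superpose: combined rate λ = 0.15 + 0.25 = 0.4 per metre.
Over the interval, μ = 0.4 × 25 = 10 (a 25-metre bolt = 25 metres).
P(N ≥ 11) = 1 − P(N ≤ 10) ≈ 0.4170.

0.4170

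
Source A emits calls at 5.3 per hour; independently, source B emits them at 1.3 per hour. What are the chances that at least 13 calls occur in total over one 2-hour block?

0.5587

Independent Poisson processes superpose: combined rate λ = 5.3 + 1.3 = 6.6 per hour.
Over the interval, μ = 6.6 × 2 = 13.2 (a 2-hour block = 2 hours).
P(N ≥ 13) = 1 − P(N ≤ 12) ≈ 0.5587.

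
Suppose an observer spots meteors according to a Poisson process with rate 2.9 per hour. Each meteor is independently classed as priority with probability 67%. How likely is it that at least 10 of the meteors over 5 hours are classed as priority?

Thinning: the meteors that are classed as priority themselves form a Poisson process with rate 0.67 × 2.9 = 1.943 per hour.
Over the interval, μ = 1.943 × 5 = 9.715 (5 hours).
P(N ≥ 10) = 1 − P(N ≤ 9) ≈ 0.5059.

0.5059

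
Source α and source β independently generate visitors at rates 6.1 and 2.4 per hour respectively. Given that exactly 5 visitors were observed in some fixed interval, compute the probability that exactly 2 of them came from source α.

0.1159

Given the total, each event is independently from source α with probability p = λ_α/(λ_α+λ_β) = 6.1/8.5 ≈ 0.7176.
So K ~ Binomial(5, 6.1/8.5): P(K = 2) = C(5,2) · (6.1/8.5)^2 · (2.4/8.5)^3 ≈ 0.1159.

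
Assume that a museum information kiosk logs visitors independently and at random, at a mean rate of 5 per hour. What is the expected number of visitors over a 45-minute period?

E[N] = λt = 5 × 0.75 = 3.75 (a 45-minute period = 0.75 hours).

3.75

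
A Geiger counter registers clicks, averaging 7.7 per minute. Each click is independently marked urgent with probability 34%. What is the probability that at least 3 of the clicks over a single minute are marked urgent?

Thinning: the clicks that are marked urgent themselves form a Poisson process with rate 0.34 × 7.7 = 2.618 per minute.
So μ = 2.618.
P(N ≥ 3) = 1 − P(N ≤ 2) ≈ 0.4861.

0.4861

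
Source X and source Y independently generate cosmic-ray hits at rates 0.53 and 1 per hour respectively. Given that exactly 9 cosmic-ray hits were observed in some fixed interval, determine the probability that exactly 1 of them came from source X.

Given the total, each event is independently from source X with probability p = λ_X/(λ_X+λ_Y) = 0.53/1.53 ≈ 0.3464.
So K ~ Binomial(9, 0.53/1.53): P(K = 1) = C(9,1) · (0.53/1.53)^1 · (1/1.53)^8 ≈ 0.1038.

0.1038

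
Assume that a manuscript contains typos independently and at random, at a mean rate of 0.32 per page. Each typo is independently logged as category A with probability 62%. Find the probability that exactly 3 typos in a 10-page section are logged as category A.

Thinning: the typos that are logged as category A themselves form a Poisson process with rate 0.62 × 0.32 = 0.1984 per page.
Over the interval, μ = 0.1984 × 10 = 1.984 (a 10-page section = 10 pages).
P(N = 3) = e^(−1.984) · 1.984^3/3! ≈ 0.1790.

0.1790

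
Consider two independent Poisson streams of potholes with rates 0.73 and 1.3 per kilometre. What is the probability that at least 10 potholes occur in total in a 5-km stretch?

0.5607

Independent Poisson processes superpose: combined rate λ = 0.73 + 1.3 = 2.03 per kilometre.
Over the interval, μ = 2.03 × 5 = 10.15 (a 5-km stretch = 5 kilometres).
P(N ≥ 10) = 1 − P(N ≤ 9) ≈ 0.5607.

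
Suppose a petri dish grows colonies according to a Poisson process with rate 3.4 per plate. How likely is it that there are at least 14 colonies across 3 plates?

0.1506

Over the interval, μ = 3.4 × 3 = 10.2 (3 plates).
P(N ≥ 14) = 1 − P(N ≤ 13) = 1 − Σ_{j=0}^{13} e^(−μ) μ^j/j! ≈ 0.1506.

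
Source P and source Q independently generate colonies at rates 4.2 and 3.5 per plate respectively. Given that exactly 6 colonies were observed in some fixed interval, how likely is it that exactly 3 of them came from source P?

Given the total, each event is independently from source P with probability p = λ_P/(λ_P+λ_Q) = 4.2/7.7 ≈ 0.5455.
So K ~ Binomial(6, 4.2/7.7): P(K = 3) = C(6,3) · (4.2/7.7)^3 · (3.5/7.7)^3 ≈ 0.3048.

0.3048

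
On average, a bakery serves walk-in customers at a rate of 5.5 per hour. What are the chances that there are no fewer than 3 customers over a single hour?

0.9116

With mean μ = 5.5 per hour,
P(N ≥ 3) = 1 − P(N ≤ 2) = 1 − Σ_{j=0}^{2} e^(−μ) μ^j/j! ≈ 0.9116.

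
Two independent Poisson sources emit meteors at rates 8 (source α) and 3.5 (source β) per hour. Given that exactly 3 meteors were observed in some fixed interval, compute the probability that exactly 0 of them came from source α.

Given the total, each event is independently from source α with probability p = λ_α/(λ_α+λ_β) = 8/11.5 ≈ 0.6957.
So K ~ Binomial(3, 8/11.5): P(K = 0) = C(3,0) · (8/11.5)^0 · (3.5/11.5)^3 ≈ 0.0282.

0.0282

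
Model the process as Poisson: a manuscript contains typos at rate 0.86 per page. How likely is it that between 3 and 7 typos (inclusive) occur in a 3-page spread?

0.4714

Over the interval, μ = 0.86 × 3 = 2.58 (a 3-page spread = 3 pages).
P(3 ≤ N ≤ 7) = Σ_{j=3}^{7} e^(−2.58) · 2.58^j/j! ≈ 0.4714.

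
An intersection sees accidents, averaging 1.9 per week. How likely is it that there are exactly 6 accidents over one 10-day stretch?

Over the interval, μ = 1.9 × 10/7 ≈ 2.71429 (a 10-day stretch = 10/7 weeks).
P(N = 6) = e^(−μ) μ^6/6! = e^(−2.71429) · 2.71429^6/720 ≈ 0.0368.

0.0368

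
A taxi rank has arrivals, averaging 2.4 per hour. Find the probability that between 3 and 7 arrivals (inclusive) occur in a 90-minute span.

Over the interval, μ = 2.4 × 1.5 = 3.6 (a 90-minute span = 1.5 hours).
P(3 ≤ N ≤ 7) = Σ_{j=3}^{7} e^(−3.6) · 3.6^j/j! ≈ 0.6665.

0.6665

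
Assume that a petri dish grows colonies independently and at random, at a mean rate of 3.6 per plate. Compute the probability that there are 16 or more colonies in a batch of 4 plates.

0.3707

Over the interval, μ = 3.6 × 4 = 14.4 (a batch of 4 plates = 4 plates).
P(N ≥ 16) = 1 − P(N ≤ 15) = 1 − Σ_{j=0}^{15} e^(−μ) μ^j/j! ≈ 0.3707.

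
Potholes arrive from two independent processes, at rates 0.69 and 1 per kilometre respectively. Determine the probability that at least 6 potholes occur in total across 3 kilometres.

0.3963

Independent Poisson processes superpose: combined rate λ = 0.69 + 1 = 1.69 per kilometre.
Over the interval, μ = 1.69 × 3 = 5.07 (3 kilometres).
P(N ≥ 6) = 1 − P(N ≤ 5) ≈ 0.3963.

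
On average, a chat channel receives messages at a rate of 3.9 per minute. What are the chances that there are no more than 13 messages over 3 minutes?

0.7128

Over the interval, μ = 3.9 × 3 = 11.7 (3 minutes).
P(N ≤ 13) = Σ_{j=0}^{13} e^(−μ) μ^j/j! ≈ 0.7128.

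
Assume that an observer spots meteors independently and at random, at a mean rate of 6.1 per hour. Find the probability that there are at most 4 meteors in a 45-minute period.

Over the interval, μ = 6.1 × 0.75 = 4.575 (a 45-minute period = 0.75 hours).
P(N ≤ 4) = Σ_{j=0}^{4} e^(−μ) μ^j/j! ≈ 0.5179.

0.5179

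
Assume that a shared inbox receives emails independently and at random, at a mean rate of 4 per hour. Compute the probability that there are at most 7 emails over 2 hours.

Over the interval, μ = 4 × 2 = 8 (2 hours).
P(N ≤ 7) = Σ_{j=0}^{7} e^(−μ) μ^j/j! ≈ 0.4530.

0.4530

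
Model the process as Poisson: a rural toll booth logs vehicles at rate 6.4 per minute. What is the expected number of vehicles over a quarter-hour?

96

E[N] = λt = 6.4 × 15 = 96 (a quarter-hour = 15 minutes).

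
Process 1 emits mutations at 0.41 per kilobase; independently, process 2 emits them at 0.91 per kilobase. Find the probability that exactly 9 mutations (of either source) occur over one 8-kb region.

0.1167

Independent Poisson processes superpose: combined rate λ = 0.41 + 0.91 = 1.32 per kilobase.
Over the interval, μ = 1.32 × 8 = 10.56 (an 8-kb region = 8 kilobases).
P(N = 9) = e^(−10.56) · 10.56^9/9! ≈ 0.1167.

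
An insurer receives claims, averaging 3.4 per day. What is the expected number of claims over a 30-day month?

E[N] = λt = 3.4 × 30 = 102 (a 30-day month = 30 days).

102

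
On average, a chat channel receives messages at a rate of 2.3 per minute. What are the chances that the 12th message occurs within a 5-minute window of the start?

Over the interval, μ = 2.3 × 5 = 11.5 (a 5-minute window = 5 minutes).
The 12th arrival falls in the interval iff at least 12 events occur there: P(S_12 ≤ t) = P(N ≥ 12) = 1 − P(N ≤ 11) ≈ 0.4802.

0.4802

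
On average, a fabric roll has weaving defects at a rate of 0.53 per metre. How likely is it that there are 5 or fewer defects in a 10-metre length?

0.5635

Over the interval, μ = 0.53 × 10 = 5.3 (a 10-metre length = 10 metres).
P(N ≤ 5) = Σ_{j=0}^{5} e^(−μ) μ^j/j! ≈ 0.5635.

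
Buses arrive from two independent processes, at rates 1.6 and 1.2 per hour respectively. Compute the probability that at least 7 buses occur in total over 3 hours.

Independent Poisson processes superpose: combined rate λ = 1.6 + 1.2 = 2.8 per hour.
Over the interval, μ = 2.8 × 3 = 8.4 (3 hours).
P(N ≥ 7) = 1 − P(N ≤ 6) ≈ 0.7330.

0.7330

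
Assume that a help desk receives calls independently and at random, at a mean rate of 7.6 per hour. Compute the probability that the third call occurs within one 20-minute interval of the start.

Over the interval, μ = 7.6 × 1/3 ≈ 2.53333 (a 20-minute interval = 1/3 hours).
The third arrival falls in the interval iff at least 3 events occur there: P(S_3 ≤ t) = P(N ≥ 3) = 1 − P(N ≤ 2) ≈ 0.4647.

0.4647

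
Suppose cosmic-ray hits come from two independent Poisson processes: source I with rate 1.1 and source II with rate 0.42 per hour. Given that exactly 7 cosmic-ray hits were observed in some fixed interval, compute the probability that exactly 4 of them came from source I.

Given the total, each event is independently from source I with probability p = λ_I/(λ_I+λ_II) = 1.1/1.52 ≈ 0.7237.
So K ~ Binomial(7, 1.1/1.52): P(K = 4) = C(7,4) · (1.1/1.52)^4 · (0.42/1.52)^3 ≈ 0.2025.

0.2025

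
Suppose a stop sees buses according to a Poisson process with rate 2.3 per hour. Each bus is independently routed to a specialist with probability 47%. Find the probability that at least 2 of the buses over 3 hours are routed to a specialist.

Thinning: the buses that are routed to a specialist themselves form a Poisson process with rate 0.47 × 2.3 = 1.081 per hour.
Over the interval, μ = 1.081 × 3 = 3.243 (3 hours).
P(N ≥ 2) = 1 − P(N ≤ 1) ≈ 0.8343.

0.8343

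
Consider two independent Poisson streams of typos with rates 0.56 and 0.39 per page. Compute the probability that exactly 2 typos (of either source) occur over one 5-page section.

0.0976

Independent Poisson processes superpose: combined rate λ = 0.56 + 0.39 = 0.95 per page.
Over the interval, μ = 0.95 × 5 = 4.75 (a 5-page section = 5 pages).
P(N = 2) = e^(−4.75) · 4.75^2/2! ≈ 0.0976.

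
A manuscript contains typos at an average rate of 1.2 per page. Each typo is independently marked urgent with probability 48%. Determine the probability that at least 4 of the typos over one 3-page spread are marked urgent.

0.0974

Thinning: the typos that are marked urgent themselves form a Poisson process with rate 0.48 × 1.2 = 0.576 per page.
Over the interval, μ = 0.576 × 3 = 1.728 (a 3-page spread = 3 pages).
P(N ≥ 4) = 1 − P(N ≤ 3) ≈ 0.0974.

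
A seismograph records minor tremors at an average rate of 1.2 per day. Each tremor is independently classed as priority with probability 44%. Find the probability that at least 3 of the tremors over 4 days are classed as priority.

Thinning: the tremors that are classed as priority themselves form a Poisson process with rate 0.44 × 1.2 = 0.528 per day.
Over the interval, μ = 0.528 × 4 = 2.112 (4 days).
P(N ≥ 3) = 1 − P(N ≤ 2) ≈ 0.3536.

0.3536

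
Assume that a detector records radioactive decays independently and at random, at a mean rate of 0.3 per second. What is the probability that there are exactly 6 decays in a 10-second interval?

Over the interval, μ = 0.3 × 10 = 3 (a 10-second interval = 10 seconds).
P(N = 6) = e^(−μ) μ^6/6! = e^(−3) · 3^6/720 ≈ 0.0504.

0.0504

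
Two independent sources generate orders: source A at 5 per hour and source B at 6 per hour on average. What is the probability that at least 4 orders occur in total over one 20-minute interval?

0.4989

Independent Poisson processes superpose: combined rate λ = 5 + 6 = 11 per hour.
Over the interval, μ = 11 × 1/3 ≈ 3.66667 (a 20-minute interval = 1/3 hours).
P(N ≥ 4) = 1 − P(N ≤ 3) ≈ 0.4989.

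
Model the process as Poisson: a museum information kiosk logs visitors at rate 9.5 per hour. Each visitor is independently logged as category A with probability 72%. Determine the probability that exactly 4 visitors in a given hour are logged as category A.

0.0976

Thinning: the visitors that are logged as category A themselves form a Poisson process with rate 0.72 × 9.5 = 6.84 per hour.
So μ = 6.84.
P(N = 4) = e^(−6.84) · 6.84^4/4! ≈ 0.0976.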